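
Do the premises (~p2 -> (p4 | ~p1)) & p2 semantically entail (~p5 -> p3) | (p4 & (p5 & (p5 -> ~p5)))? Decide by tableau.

Initial set: {((~p2 -> (p4 | ~p1)) & p2); ~((~p5 -> p3) | (p4 & (p5 & (p5 -> ~p5))))}.
((~p2 -> (p4 | ~p1)) & p2): α-rule — add (~p2 -> (p4 | ~p1)), p2.
~((~p5 -> p3) | (p4 & (p5 & (p5 -> ~p5)))): α-rule — add ~(~p5 -> p3), ~(p4 & (p5 & (p5 -> ~p5))).
~(~p5 -> p3): α-rule — add ~p5, ~p3.
(~p2 -> (p4 | ~p1)): β-rule — branch into ~~p2  //  (p4 | ~p1).
  branch 1 (add ~~p2):
    ~(p4 & (p5 & (p5 -> ~p5))): β-rule — branch into ~p4  //  ~(p5 & (p5 -> ~p5)).
      branch 1.1 (add ~p4):
        ○ open, literals {p2=1, p3=0, p4=0, p5=0}.
      branch 1.2 (add ~(p5 & (p5 -> ~p5))):
        ~(p5 & (p5 -> ~p5)): β-rule — branch into ~p5  //  ~(p5 -> ~p5).
          branch 1.2.1 (add ~p5):
            ○ open, literals {p2=1, p3=0, p5=0}.
          branch 1.2.2 (add ~(p5 -> ~p5)):
            ~(p5 -> ~p5): α-rule — add p5, ~~p5.
            × closes — contains both p5 and ~p5.
  branch 2 (add (p4 | ~p1)):
    ~(p4 & (p5 & (p5 -> ~p5))): β-rule — branch into ~p4  //  ~(p5 & (p5 -> ~p5)).
      branch 2.1 (add ~p4):
        (p4 | ~p1): β-rule — branch into p4  //  ~p1.
          branch 2.1.1 (add p4):
            × closes — contains both p4 and ~p4.
          branch 2.1.2 (add ~p1):
            ○ open, literals {p1=0, p2=1, p3=0, p4=0, p5=0}.
      branch 2.2 (add ~(p5 & (p5 -> ~p5))):
        (p4 | ~p1): β-rule — branch into p4  //  ~p1.
          branch 2.2.1 (add p4):
            ~(p5 & (p5 -> ~p5)): β-rule — branch into ~p5  //  ~(p5 -> ~p5).
              branch 2.2.1.1 (add ~p5):
                ○ open, literals {p2=1, p3=0, p4=1, p5=0}.
              branch 2.2.1.2 (add ~(p5 -> ~p5)):
                ~(p5 -> ~p5): α-rule — add p5, ~~p5.
                × closes — contains both p5 and ~p5.
          branch 2.2.2 (add ~p1):
            ~(p5 & (p5 -> ~p5)): β-rule — branch into ~p5  //  ~(p5 -> ~p5).
              branch 2.2.2.1 (add ~p5):
                ○ open, literals {p1=0, p2=1, p3=0, p5=0}.
              branch 2.2.2.2 (add ~(p5 -> ~p5)):
                ~(p5 -> ~p5): α-rule — add p5, ~~p5.
                × closes — contains both p5 and ~p5.
4 branches closed, 5 open.
An open branch gives a countermodel: p2=1, p3=0, p4=0, p5=0 (unmentioned atoms arbitrary); the premises hold there but the conclusion fails.

No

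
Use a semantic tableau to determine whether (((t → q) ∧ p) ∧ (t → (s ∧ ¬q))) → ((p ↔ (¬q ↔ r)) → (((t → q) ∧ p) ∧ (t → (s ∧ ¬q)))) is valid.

Valid

Assume the negation and expand:
Initial set: {¬((((t → q) ∧ p) ∧ (t → (s ∧ ¬q))) → ((p ↔ (¬q ↔ r)) → (((t → q) ∧ p) ∧ (t → (s ∧ ¬q)))))}.
¬((((t → q) ∧ p) ∧ (t → (s ∧ ¬q))) → ((p ↔ (¬q ↔ r)) → (((t → q) ∧ p) ∧ (t → (s ∧ ¬q))))): α-rule — add (((t → q) ∧ p) ∧ (t → (s ∧ ¬q))), ¬((p ↔ (¬q ↔ r)) → (((t → q) ∧ p) ∧ (t → (s ∧ ¬q)))).
(((t → q) ∧ p) ∧ (t → (s ∧ ¬q))): α-rule — add ((t → q) ∧ p), (t → (s ∧ ¬q)).
¬((p ↔ (¬q ↔ r)) → (((t → q) ∧ p) ∧ (t → (s ∧ ¬q)))): α-rule — add (p ↔ (¬q ↔ r)), ¬(((t → q) ∧ p) ∧ (t → (s ∧ ¬q))).
((t → q) ∧ p): α-rule — add (t → q), p.
(t → (s ∧ ¬q)): β-rule — branch into ¬t  //  (s ∧ ¬q).
  branch 1 (add ¬t):
    (p ↔ (¬q ↔ r)): β-rule — branch into p, (¬q ↔ r)  //  ¬p, ¬(¬q ↔ r).
      branch 1.1 (add p, (¬q ↔ r)):
        ¬(((t → q) ∧ p) ∧ (t → (s ∧ ¬q))): β-rule — branch into ¬((t → q) ∧ p)  //  ¬(t → (s ∧ ¬q)).
          branch 1.1.1 (add ¬((t → q) ∧ p)):
            (t → q): β-rule — branch into ¬t  //  q.
              branch 1.1.1.1 (add ¬t):
                (¬q ↔ r): β-rule — branch into ¬q, r  //  ¬¬q, ¬r.
                  branch 1.1.1.1.1 (add ¬q, r):
                    ¬((t → q) ∧ p): β-rule — branch into ¬(t → q)  //  ¬p.
                      branch 1.1.1.1.1.1 (add ¬(t → q)):
                        ¬(t → q): α-rule — add t, ¬q.
                        × closes — contains both t and ¬t.
                      branch 1.1.1.1.1.2 (add ¬p):
                        × closes — contains both p and ¬p.
                  branch 1.1.1.1.2 (add ¬¬q, ¬r):
                    ¬((t → q) ∧ p): β-rule — branch into ¬(t → q)  //  ¬p.
                      branch 1.1.1.1.2.1 (add ¬(t → q)):
                        ¬(t → q): α-rule — add t, ¬q.
                        × closes — contains both t and ¬t.
                      branch 1.1.1.1.2.2 (add ¬p):
                        × closes — contains both p and ¬p.
              branch 1.1.1.2 (add q):
                (¬q ↔ r): β-rule — branch into ¬q, r  //  ¬¬q, ¬r.
                  branch 1.1.1.2.1 (add ¬q, r):
                    × closes — contains both q and ¬q.
                  branch 1.1.1.2.2 (add ¬¬q, ¬r):
                    ¬((t → q) ∧ p): β-rule — branch into ¬(t → q)  //  ¬p.
                      branch 1.1.1.2.2.1 (add ¬(t → q)):
                        ¬(t → q): α-rule — add t, ¬q.
                        × closes — contains both t and ¬t.
                      branch 1.1.1.2.2.2 (add ¬p):
                        × closes — contains both p and ¬p.
          branch 1.1.2 (add ¬(t → (s ∧ ¬q))):
            ¬(t → (s ∧ ¬q)): α-rule — add t, ¬(s ∧ ¬q).
            × closes — contains both t and ¬t.
      branch 1.2 (add ¬p, ¬(¬q ↔ r)):
        × closes — contains both p and ¬p.
  branch 2 (add (s ∧ ¬q)):
    (s ∧ ¬q): α-rule — add s, ¬q.
    (p ↔ (¬q ↔ r)): β-rule — branch into p, (¬q ↔ r)  //  ¬p, ¬(¬q ↔ r).
      branch 2.1 (add p, (¬q ↔ r)):
        ¬(((t → q) ∧ p) ∧ (t → (s ∧ ¬q))): β-rule — branch into ¬((t → q) ∧ p)  //  ¬(t → (s ∧ ¬q)).
          branch 2.1.1 (add ¬((t → q) ∧ p)):
            (t → q): β-rule — branch into ¬t  //  q.
              branch 2.1.1.1 (add ¬t):
                (¬q ↔ r): β-rule — branch into ¬q, r  //  ¬¬q, ¬r.
                  branch 2.1.1.1.1 (add ¬q, r):
                    ¬((t → q) ∧ p): β-rule — branch into ¬(t → q)  //  ¬p.
                      branch 2.1.1.1.1.1 (add ¬(t → q)):
                        ¬(t → q): α-rule — add t, ¬q.
                        × closes — contains both t and ¬t.
                      branch 2.1.1.1.1.2 (add ¬p):
                        × closes — contains both p and ¬p.
                  branch 2.1.1.1.2 (add ¬¬q, ¬r):
                    × closes — contains both q and ¬q.
              branch 2.1.1.2 (add q):
                × closes — contains both q and ¬q.
          branch 2.1.2 (add ¬(t → (s ∧ ¬q))):
            ¬(t → (s ∧ ¬q)): α-rule — add t, ¬(s ∧ ¬q).
            (t → q): β-rule — branch into ¬t  //  q.
              branch 2.1.2.1 (add ¬t):
                × closes — contains both t and ¬t.
              branch 2.1.2.2 (add q):
                × closes — contains both q and ¬q.
      branch 2.2 (add ¬p, ¬(¬q ↔ r)):
        × closes — contains both p and ¬p.
All 16 branches close.
Every branch closed, so the negation is unsatisfiable and the formula is valid.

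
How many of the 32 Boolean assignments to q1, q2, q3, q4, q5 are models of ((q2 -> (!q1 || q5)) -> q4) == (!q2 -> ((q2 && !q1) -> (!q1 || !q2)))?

Initial set: {(((q2 -> (!q1 || q5)) -> q4) == (!q2 -> ((q2 && !q1) -> (!q1 || !q2))))}.
(((q2 -> (!q1 || q5)) -> q4) == (!q2 -> ((q2 && !q1) -> (!q1 || !q2)))): β-rule — branch into ((q2 -> (!q1 || q5)) -> q4), (!q2 -> ((q2 && !q1) -> (!q1 || !q2)))  //  !((q2 -> (!q1 || q5)) -> q4), !(!q2 -> ((q2 && !q1) -> (!q1 || !q2))).
  branch 1 (add ((q2 -> (!q1 || q5)) -> q4), (!q2 -> ((q2 && !q1) -> (!q1 || !q2)))):
    ((q2 -> (!q1 || q5)) -> q4): β-rule — branch into !(q2 -> (!q1 || q5))  //  q4.
      branch 1.1 (add !(q2 -> (!q1 || q5))):
        !(q2 -> (!q1 || q5)): α-rule — add q2, !(!q1 || q5).
        !(!q1 || q5): α-rule — add !!q1, !q5.
        (!q2 -> ((q2 && !q1) -> (!q1 || !q2))): β-rule — branch into !!q2  //  ((q2 && !q1) -> (!q1 || !q2)).
          branch 1.1.1 (add !!q2):
            ○ open, literals {q1=T, q2=T, q5=F}.
          branch 1.1.2 (add ((q2 && !q1) -> (!q1 || !q2))):
            ((q2 && !q1) -> (!q1 || !q2)): β-rule — branch into !(q2 && !q1)  //  (!q1 || !q2).
              branch 1.1.2.1 (add !(q2 && !q1)):
                !(q2 && !q1): β-rule — branch into !q2  //  !!q1.
                  branch 1.1.2.1.1 (add !q2):
                    × closes — contains both q2 and !q2.
                  branch 1.1.2.1.2 (add !!q1):
                    ○ open, literals {q1=T, q2=T, q5=F}.
              branch 1.1.2.2 (add (!q1 || !q2)):
                (!q1 || !q2): β-rule — branch into !q1  //  !q2.
                  branch 1.1.2.2.1 (add !q1):
                    × closes — contains both q1 and !q1.
                  branch 1.1.2.2.2 (add !q2):
                    × closes — contains both q2 and !q2.
      branch 1.2 (add q4):
        (!q2 -> ((q2 && !q1) -> (!q1 || !q2))): β-rule — branch into !!q2  //  ((q2 && !q1) -> (!q1 || !q2)).
          branch 1.2.1 (add !!q2):
            ○ open, literals {q2=T, q4=T}.
          branch 1.2.2 (add ((q2 && !q1) -> (!q1 || !q2))):
            ((q2 && !q1) -> (!q1 || !q2)): β-rule — branch into !(q2 && !q1)  //  (!q1 || !q2).
              branch 1.2.2.1 (add !(q2 && !q1)):
                !(q2 && !q1): β-rule — branch into !q2  //  !!q1.
                  branch 1.2.2.1.1 (add !q2):
                    ○ open, literals {q2=F, q4=T}.
                  branch 1.2.2.1.2 (add !!q1):
                    ○ open, literals {q1=T, q4=T}.
              branch 1.2.2.2 (add (!q1 || !q2)):
                (!q1 || !q2): β-rule — branch into !q1  //  !q2.
                  branch 1.2.2.2.1 (add !q1):
                    ○ open, literals {q1=F, q4=T}.
                  branch 1.2.2.2.2 (add !q2):
                    ○ open, literals {q2=F, q4=T}.
  branch 2 (add !((q2 -> (!q1 || q5)) -> q4), !(!q2 -> ((q2 && !q1) -> (!q1 || !q2)))):
    !((q2 -> (!q1 || q5)) -> q4): α-rule — add (q2 -> (!q1 || q5)), !q4.
    !(!q2 -> ((q2 && !q1) -> (!q1 || !q2))): α-rule — add !q2, !((q2 && !q1) -> (!q1 || !q2)).
    !((q2 && !q1) -> (!q1 || !q2)): α-rule — add (q2 && !q1), !(!q1 || !q2).
    (q2 && !q1): α-rule — add q2, !q1.
    × closes — contains both q2 and !q2.
4 branches closed, 7 open.
Each open branch fixes some atoms; the unmentioned ones are free. Counting distinct full assignments: branch {q1=T, q2=T, q5=F} (q3, q4) contributes 4 new; branch {q1=T, q2=T, q5=F} (q3, q4) contributes 0 new; branch {q2=T, q4=T} (q1, q3, q5) contributes 6 new; branch {q2=F, q4=T} (q1, q3, q5) contributes 8 new; branch {q1=T, q4=T} (q2, q3, q5) contributes 0 new; branch {q1=F, q4=T} (q2, q3, q5) contributes 0 new; branch {q2=F, q4=T} (q1, q3, q5) contributes 0 new. Total: 18.

18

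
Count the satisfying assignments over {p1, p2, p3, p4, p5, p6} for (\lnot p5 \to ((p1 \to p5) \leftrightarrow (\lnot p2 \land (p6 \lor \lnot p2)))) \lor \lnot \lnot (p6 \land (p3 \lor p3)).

Initial set: {((\lnot p5 \to ((p1 \to p5) \leftrightarrow (\lnot p2 \land (p6 \lor \lnot p2)))) \lor \lnot \lnot (p6 \land (p3 \lor p3)))}.
((\lnot p5 \to ((p1 \to p5) \leftrightarrow (\lnot p2 \land (p6 \lor \lnot p2)))) \lor \lnot \lnot (p6 \land (p3 \lor p3))): β-rule — branch into (\lnot p5 \to ((p1 \to p5) \leftrightarrow (\lnot p2 \land (p6 \lor \lnot p2))))  //  \lnot \lnot (p6 \land (p3 \lor p3)).
  branch 1 (add (\lnot p5 \to ((p1 \to p5) \leftrightarrow (\lnot p2 \land (p6 \lor \lnot p2))))):
    (\lnot p5 \to ((p1 \to p5) \leftrightarrow (\lnot p2 \land (p6 \lor \lnot p2)))): β-rule — branch into \lnot \lnot p5  //  ((p1 \to p5) \leftrightarrow (\lnot p2 \land (p6 \lor \lnot p2))).
      branch 1.1 (add \lnot \lnot p5):
        ○ open, literals {p5=true}.
      branch 1.2 (add ((p1 \to p5) \leftrightarrow (\lnot p2 \land (p6 \lor \lnot p2)))):
        ((p1 \to p5) \leftrightarrow (\lnot p2 \land (p6 \lor \lnot p2))): β-rule — branch into (p1 \to p5), (\lnot p2 \land (p6 \lor \lnot p2))  //  \lnot (p1 \to p5), \lnot (\lnot p2 \land (p6 \lor \lnot p2)).
          branch 1.2.1 (add (p1 \to p5), (\lnot p2 \land (p6 \lor \lnot p2))):
            (\lnot p2 \land (p6 \lor \lnot p2)): α-rule — add \lnot p2, (p6 \lor \lnot p2).
            (p1 \to p5): β-rule — branch into \lnot p1  //  p5.
              branch 1.2.1.1 (add \lnot p1):
                (p6 \lor \lnot p2): β-rule — branch into p6  //  \lnot p2.
                  branch 1.2.1.1.1 (add p6):
                    ○ open, literals {p1=false, p2=false, p6=true}.
                  branch 1.2.1.1.2 (add \lnot p2):
                    ○ open, literals {p1=false, p2=false}.
              branch 1.2.1.2 (add p5):
                (p6 \lor \lnot p2): β-rule — branch into p6  //  \lnot p2.
                  branch 1.2.1.2.1 (add p6):
                    ○ open, literals {p2=false, p5=true, p6=true}.
                  branch 1.2.1.2.2 (add \lnot p2):
                    ○ open, literals {p2=false, p5=true}.
          branch 1.2.2 (add \lnot (p1 \to p5), \lnot (\lnot p2 \land (p6 \lor \lnot p2))):
            \lnot (p1 \to p5): α-rule — add p1, \lnot p5.
            \lnot (\lnot p2 \land (p6 \lor \lnot p2)): β-rule — branch into \lnot \lnot p2  //  \lnot (p6 \lor \lnot p2).
              branch 1.2.2.1 (add \lnot \lnot p2):
                ○ open, literals {p1=true, p2=true, p5=false}.
              branch 1.2.2.2 (add \lnot (p6 \lor \lnot p2)):
                \lnot (p6 \lor \lnot p2): α-rule — add \lnot p6, \lnot \lnot p2.
                ○ open, literals {p1=true, p2=true, p5=false, p6=false}.
  branch 2 (add \lnot \lnot (p6 \land (p3 \lor p3))):
    \lnot \lnot (p6 \land (p3 \lor p3)): drop double negation, giving (p6 \land (p3 \lor p3)).
    (p6 \land (p3 \lor p3)): α-rule — add p6, (p3 \lor p3).
    (p3 \lor p3): β-rule — branch into p3  //  p3.
      branch 2.1 (add p3):
        ○ open, literals {p3=true, p6=true}.
      branch 2.2 (add p3):
        ○ open, literals {p3=true, p6=true}.
0 branches closed, 9 open.
Each open branch fixes some atoms; the unmentioned ones are free. Counting distinct full assignments: branch {p5=true} (p1, p2, p3, p4, p6) contributes 32 new; branch {p1=false, p2=false, p6=true} (p3, p4, p5) contributes 4 new; branch {p1=false, p2=false} (p3, p4, p5, p6) contributes 4 new; branch {p2=false, p5=true, p6=true} (p1, p3, p4) contributes 0 new; branch {p2=false, p5=true} (p1, p3, p4, p6) contributes 0 new; branch {p1=true, p2=true, p5=false} (p3, p4, p6) contributes 8 new; branch {p1=true, p2=true, p5=false, p6=false} (p3, p4) contributes 0 new; branch {p3=true, p6=true} (p1, p2, p4, p5) contributes 4 new; branch {p3=true, p6=true} (p1, p2, p4, p5) contributes 0 new. Total: 52.

52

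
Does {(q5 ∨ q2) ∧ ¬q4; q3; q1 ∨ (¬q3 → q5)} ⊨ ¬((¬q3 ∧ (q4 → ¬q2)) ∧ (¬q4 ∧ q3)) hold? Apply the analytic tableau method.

Initial set: {T ((q5 ∨ q2) ∧ ¬q4); T q3; T (q1 ∨ (¬q3 → q5)); F ¬((¬q3 ∧ (q4 → ¬q2)) ∧ (¬q4 ∧ q3))}.
T ((q5 ∨ q2) ∧ ¬q4): α-rule — add T (q5 ∨ q2), T ¬q4.
F ¬((¬q3 ∧ (q4 → ¬q2)) ∧ (¬q4 ∧ q3)): α-rule — add T (¬q3 ∧ (q4 → ¬q2)), T (¬q4 ∧ q3).
T (¬q3 ∧ (q4 → ¬q2)): α-rule — add T ¬q3, T (q4 → ¬q2).
× closes — contains both q3 and ¬q3.
All 1 branch closes.
Every branch closed, so the premises entail the conclusion.

Yes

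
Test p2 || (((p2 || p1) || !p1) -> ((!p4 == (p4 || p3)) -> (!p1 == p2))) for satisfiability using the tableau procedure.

Initial set: {T (p2 || (((p2 || p1) || !p1) -> ((!p4 == (p4 || p3)) -> (!p1 == p2))))}.
T (p2 || (((p2 || p1) || !p1) -> ((!p4 == (p4 || p3)) -> (!p1 == p2)))): β-rule — branch into T p2  //  T (((p2 || p1) || !p1) -> ((!p4 == (p4 || p3)) -> (!p1 == p2))).
  branch 1 (add T p2):
    ○ open, literals {p2=true}.
  branch 2 (add T (((p2 || p1) || !p1) -> ((!p4 == (p4 || p3)) -> (!p1 == p2)))):
    T (((p2 || p1) || !p1) -> ((!p4 == (p4 || p3)) -> (!p1 == p2))): β-rule — branch into F ((p2 || p1) || !p1)  //  T ((!p4 == (p4 || p3)) -> (!p1 == p2)).
      branch 2.1 (add F ((p2 || p1) || !p1)):
        F ((p2 || p1) || !p1): α-rule — add F (p2 || p1), F !p1.
        F (p2 || p1): α-rule — add F p2, F p1.
        × closes — contains both p1 and !p1.
      branch 2.2 (add T ((!p4 == (p4 || p3)) -> (!p1 == p2))):
        T ((!p4 == (p4 || p3)) -> (!p1 == p2)): β-rule — branch into F (!p4 == (p4 || p3))  //  T (!p1 == p2).
          branch 2.2.1 (add F (!p4 == (p4 || p3))):
            F (!p4 == (p4 || p3)): β-rule — branch into T !p4, F (p4 || p3)  //  F !p4, T (p4 || p3).
              branch 2.2.1.1 (add T !p4, F (p4 || p3)):
                F (p4 || p3): α-rule — add F p4, F p3.
                ○ open, literals {p3=false, p4=false}.
              branch 2.2.1.2 (add F !p4, T (p4 || p3)):
                T (p4 || p3): β-rule — branch into T p4  //  T p3.
                  branch 2.2.1.2.1 (add T p4):
                    ○ open, literals {p4=true}.
                  branch 2.2.1.2.2 (add T p3):
                    ○ open, literals {p3=true, p4=true}.
          branch 2.2.2 (add T (!p1 == p2)):
            T (!p1 == p2): β-rule — branch into T !p1, T p2  //  F !p1, F p2.
              branch 2.2.2.1 (add T !p1, T p2):
                ○ open, literals {p1=false, p2=true}.
              branch 2.2.2.2 (add F !p1, F p2):
                ○ open, literals {p1=true, p2=false}.
1 branch closed, 6 open.
An open branch gives a satisfying assignment: p2=true.

Satisfiable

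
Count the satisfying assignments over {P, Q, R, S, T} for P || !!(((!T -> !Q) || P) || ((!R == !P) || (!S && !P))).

31

Initial set: {(P || !!(((!T -> !Q) || P) || ((!R == !P) || (!S && !P))))}.
(P || !!(((!T -> !Q) || P) || ((!R == !P) || (!S && !P)))): β-rule — branch into P  //  !!(((!T -> !Q) || P) || ((!R == !P) || (!S && !P))).
  branch 1 (add P):
    ○ open, literals {P=T}.
  branch 2 (add !!(((!T -> !Q) || P) || ((!R == !P) || (!S && !P)))):
    !!(((!T -> !Q) || P) || ((!R == !P) || (!S && !P))): drop double negation, giving (((!T -> !Q) || P) || ((!R == !P) || (!S && !P))).
    (((!T -> !Q) || P) || ((!R == !P) || (!S && !P))): β-rule — branch into ((!T -> !Q) || P)  //  ((!R == !P) || (!S && !P)).
      branch 2.1 (add ((!T -> !Q) || P)):
        ((!T -> !Q) || P): β-rule — branch into (!T -> !Q)  //  P.
          branch 2.1.1 (add (!T -> !Q)):
            (!T -> !Q): β-rule — branch into !!T  //  !Q.
              branch 2.1.1.1 (add !!T):
                ○ open, literals {T=T}.
              branch 2.1.1.2 (add !Q):
                ○ open, literals {Q=F}.
          branch 2.1.2 (add P):
            ○ open, literals {P=T}.
      branch 2.2 (add ((!R == !P) || (!S && !P))):
        ((!R == !P) || (!S && !P)): β-rule — branch into (!R == !P)  //  (!S && !P).
          branch 2.2.1 (add (!R == !P)):
            (!R == !P): β-rule — branch into !R, !P  //  !!R, !!P.
              branch 2.2.1.1 (add !R, !P):
                ○ open, literals {P=F, R=F}.
              branch 2.2.1.2 (add !!R, !!P):
                ○ open, literals {P=T, R=T}.
          branch 2.2.2 (add (!S && !P)):
            (!S && !P): α-rule — add !S, !P.
            ○ open, literals {P=F, S=F}.
0 branches closed, 7 open.
Each open branch fixes some atoms; the unmentioned ones are free. Counting distinct full assignments: branch {P=T} (Q, R, S, T) contributes 16 new; branch {T=T} (P, Q, R, S) contributes 8 new; branch {Q=F} (P, R, S, T) contributes 4 new; branch {P=T} (Q, R, S, T) contributes 0 new; branch {P=F, R=F} (Q, S, T) contributes 2 new; branch {P=T, R=T} (Q, S, T) contributes 0 new; branch {P=F, S=F} (Q, R, T) contributes 1 new. Total: 31.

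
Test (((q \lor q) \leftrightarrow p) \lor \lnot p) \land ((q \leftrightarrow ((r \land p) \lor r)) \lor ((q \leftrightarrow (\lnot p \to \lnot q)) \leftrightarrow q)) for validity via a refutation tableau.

Assume the negation and expand:
Initial set: {F ((((q \lor q) \leftrightarrow p) \lor \lnot p) \land ((q \leftrightarrow ((r \land p) \lor r)) \lor ((q \leftrightarrow (\lnot p \to \lnot q)) \leftrightarrow q)))}.
F ((((q \lor q) \leftrightarrow p) \lor \lnot p) \land ((q \leftrightarrow ((r \land p) \lor r)) \lor ((q \leftrightarrow (\lnot p \to \lnot q)) \leftrightarrow q))): β-rule — branch into F (((q \lor q) \leftrightarrow p) \lor \lnot p)  //  F ((q \leftrightarrow ((r \land p) \lor r)) \lor ((q \leftrightarrow (\lnot p \to \lnot q)) \leftrightarrow q)).
  branch 1 (add F (((q \lor q) \leftrightarrow p) \lor \lnot p)):
    F (((q \lor q) \leftrightarrow p) \lor \lnot p): α-rule — add F ((q \lor q) \leftrightarrow p), F \lnot p.
    F ((q \lor q) \leftrightarrow p): β-rule — branch into T (q \lor q), F p  //  F (q \lor q), T p.
      branch 1.1 (add T (q \lor q), F p):
        × closes — contains both p and \lnot p.
      branch 1.2 (add F (q \lor q), T p):
        F (q \lor q): α-rule — add F q, F q.
        ○ open, literals {p=true, q=false}.
  branch 2 (add F ((q \leftrightarrow ((r \land p) \lor r)) \lor ((q \leftrightarrow (\lnot p \to \lnot q)) \leftrightarrow q))):
    F ((q \leftrightarrow ((r \land p) \lor r)) \lor ((q \leftrightarrow (\lnot p \to \lnot q)) \leftrightarrow q)): α-rule — add F (q \leftrightarrow ((r \land p) \lor r)), F ((q \leftrightarrow (\lnot p \to \lnot q)) \leftrightarrow q).
    F (q \leftrightarrow ((r \land p) \lor r)): β-rule — branch into T q, F ((r \land p) \lor r)  //  F q, T ((r \land p) \lor r).
      branch 2.1 (add T q, F ((r \land p) \lor r)):
        F ((r \land p) \lor r): α-rule — add F (r \land p), F r.
        F ((q \leftrightarrow (\lnot p \to \lnot q)) \leftrightarrow q): β-rule — branch into T (q \leftrightarrow (\lnot p \to \lnot q)), F q  //  F (q \leftrightarrow (\lnot p \to \lnot q)), T q.
          branch 2.1.1 (add T (q \leftrightarrow (\lnot p \to \lnot q)), F q):
            × closes — contains both q and \lnot q.
          branch 2.1.2 (add F (q \leftrightarrow (\lnot p \to \lnot q)), T q):
            F (r \land p): β-rule — branch into F r  //  F p.
              branch 2.1.2.1 (add F r):
                F (q \leftrightarrow (\lnot p \to \lnot q)): β-rule — branch into T q, F (\lnot p \to \lnot q)  //  F q, T (\lnot p \to \lnot q).
                  branch 2.1.2.1.1 (add T q, F (\lnot p \to \lnot q)):
                    F (\lnot p \to \lnot q): α-rule — add T \lnot p, F \lnot q.
                    ○ open, literals {p=false, q=true, r=false}.
                  branch 2.1.2.1.2 (add F q, T (\lnot p \to \lnot q)):
                    × closes — contains both q and \lnot q.
              branch 2.1.2.2 (add F p):
                F (q \leftrightarrow (\lnot p \to \lnot q)): β-rule — branch into T q, F (\lnot p \to \lnot q)  //  F q, T (\lnot p \to \lnot q).
                  branch 2.1.2.2.1 (add T q, F (\lnot p \to \lnot q)):
                    F (\lnot p \to \lnot q): α-rule — add T \lnot p, F \lnot q.
                    ○ open, literals {p=false, q=true, r=false}.
                  branch 2.1.2.2.2 (add F q, T (\lnot p \to \lnot q)):
                    × closes — contains both q and \lnot q.
      branch 2.2 (add F q, T ((r \land p) \lor r)):
        F ((q \leftrightarrow (\lnot p \to \lnot q)) \leftrightarrow q): β-rule — branch into T (q \leftrightarrow (\lnot p \to \lnot q)), F q  //  F (q \leftrightarrow (\lnot p \to \lnot q)), T q.
          branch 2.2.1 (add T (q \leftrightarrow (\lnot p \to \lnot q)), F q):
            T ((r \land p) \lor r): β-rule — branch into T (r \land p)  //  T r.
              branch 2.2.1.1 (add T (r \land p)):
                T (r \land p): α-rule — add T r, T p.
                T (q \leftrightarrow (\lnot p \to \lnot q)): β-rule — branch into T q, T (\lnot p \to \lnot q)  //  F q, F (\lnot p \to \lnot q).
                  branch 2.2.1.1.1 (add T q, T (\lnot p \to \lnot q)):
                    × closes — contains both q and \lnot q.
                  branch 2.2.1.1.2 (add F q, F (\lnot p \to \lnot q)):
                    F (\lnot p \to \lnot q): α-rule — add T \lnot p, F \lnot q.
                    × closes — contains both p and \lnot p.
              branch 2.2.1.2 (add T r):
                T (q \leftrightarrow (\lnot p \to \lnot q)): β-rule — branch into T q, T (\lnot p \to \lnot q)  //  F q, F (\lnot p \to \lnot q).
                  branch 2.2.1.2.1 (add T q, T (\lnot p \to \lnot q)):
                    × closes — contains both q and \lnot q.
                  branch 2.2.1.2.2 (add F q, F (\lnot p \to \lnot q)):
                    F (\lnot p \to \lnot q): α-rule — add T \lnot p, F \lnot q.
                    × closes — contains both q and \lnot q.
          branch 2.2.2 (add F (q \leftrightarrow (\lnot p \to \lnot q)), T q):
            × closes — contains both q and \lnot q.
9 branches closed, 3 open.
An open branch gives a countermodel: p=true, q=false (unmentioned atoms arbitrary); under it the original formula is false.

Not valid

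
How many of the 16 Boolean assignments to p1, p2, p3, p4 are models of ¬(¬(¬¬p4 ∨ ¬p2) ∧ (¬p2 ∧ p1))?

16

Initial set: {¬(¬(¬¬p4 ∨ ¬p2) ∧ (¬p2 ∧ p1))}.
¬(¬(¬¬p4 ∨ ¬p2) ∧ (¬p2 ∧ p1)): β-rule — branch into ¬¬(¬¬p4 ∨ ¬p2)  //  ¬(¬p2 ∧ p1).
  branch 1 (add ¬¬(¬¬p4 ∨ ¬p2)):
    ¬¬(¬¬p4 ∨ ¬p2): β-rule — branch into ¬¬p4  //  ¬p2.
      branch 1.1 (add ¬¬p4):
        ¬¬p4: drop double negation, giving p4.
        ○ open, literals {p4=T}.
      branch 1.2 (add ¬p2):
        ○ open, literals {p2=F}.
  branch 2 (add ¬(¬p2 ∧ p1)):
    ¬(¬p2 ∧ p1): β-rule — branch into ¬¬p2  //  ¬p1.
      branch 2.1 (add ¬¬p2):
        ○ open, literals {p2=T}.
      branch 2.2 (add ¬p1):
        ○ open, literals {p1=F}.
0 branches closed, 4 open.
Each open branch fixes some atoms; the unmentioned ones are free. Counting distinct full assignments: branch {p4=T} (p1, p2, p3) contributes 8 new; branch {p2=F} (p1, p3, p4) contributes 4 new; branch {p2=T} (p1, p3, p4) contributes 4 new; branch {p1=F} (p2, p3, p4) contributes 0 new. Total: 16.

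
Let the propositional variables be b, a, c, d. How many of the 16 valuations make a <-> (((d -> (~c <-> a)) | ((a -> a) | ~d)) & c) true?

Initial set: {T (a <-> (((d -> (~c <-> a)) | ((a -> a) | ~d)) & c))}.
T (a <-> (((d -> (~c <-> a)) | ((a -> a) | ~d)) & c)): β-rule — branch into T a, T (((d -> (~c <-> a)) | ((a -> a) | ~d)) & c)  //  F a, F (((d -> (~c <-> a)) | ((a -> a) | ~d)) & c).
  branch 1 (add T a, T (((d -> (~c <-> a)) | ((a -> a) | ~d)) & c)):
    T (((d -> (~c <-> a)) | ((a -> a) | ~d)) & c): α-rule — add T ((d -> (~c <-> a)) | ((a -> a) | ~d)), T c.
    T ((d -> (~c <-> a)) | ((a -> a) | ~d)): β-rule — branch into T (d -> (~c <-> a))  //  T ((a -> a) | ~d).
      branch 1.1 (add T (d -> (~c <-> a))):
        T (d -> (~c <-> a)): β-rule — branch into F d  //  T (~c <-> a).
          branch 1.1.1 (add F d):
            ○ open, literals {a=1, c=1, d=0}.
          branch 1.1.2 (add T (~c <-> a)):
            T (~c <-> a): β-rule — branch into T ~c, T a  //  F ~c, F a.
              branch 1.1.2.1 (add T ~c, T a):
                × closes — contains both c and ~c.
              branch 1.1.2.2 (add F ~c, F a):
                × closes — contains both a and ~a.
      branch 1.2 (add T ((a -> a) | ~d)):
        T ((a -> a) | ~d): β-rule — branch into T (a -> a)  //  T ~d.
          branch 1.2.1 (add T (a -> a)):
            T (a -> a): β-rule — branch into F a  //  T a.
              branch 1.2.1.1 (add F a):
                × closes — contains both a and ~a.
              branch 1.2.1.2 (add T a):
                ○ open, literals {a=1, c=1}.
          branch 1.2.2 (add T ~d):
            ○ open, literals {a=1, c=1, d=0}.
  branch 2 (add F a, F (((d -> (~c <-> a)) | ((a -> a) | ~d)) & c)):
    F (((d -> (~c <-> a)) | ((a -> a) | ~d)) & c): β-rule — branch into F ((d -> (~c <-> a)) | ((a -> a) | ~d))  //  F c.
      branch 2.1 (add F ((d -> (~c <-> a)) | ((a -> a) | ~d))):
        F ((d -> (~c <-> a)) | ((a -> a) | ~d)): α-rule — add F (d -> (~c <-> a)), F ((a -> a) | ~d).
        F (d -> (~c <-> a)): α-rule — add T d, F (~c <-> a).
        F ((a -> a) | ~d): α-rule — add F (a -> a), F ~d.
        F (a -> a): α-rule — add T a, F a.
        × closes — contains both a and ~a.
      branch 2.2 (add F c):
        ○ open, literals {a=0, c=0}.
4 branches closed, 4 open.
Each open branch fixes some atoms; the unmentioned ones are free. Counting distinct full assignments: branch {a=1, c=1, d=0} (b) contributes 2 new; branch {a=1, c=1} (b, d) contributes 2 new; branch {a=1, c=1, d=0} (b) contributes 0 new; branch {a=0, c=0} (b, d) contributes 4 new. Total: 8.

8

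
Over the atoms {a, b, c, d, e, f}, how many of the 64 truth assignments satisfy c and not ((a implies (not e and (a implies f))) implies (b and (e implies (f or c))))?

Initial set: {(c and not ((a implies (not e and (a implies f))) implies (b and (e implies (f or c)))))}.
(c and not ((a implies (not e and (a implies f))) implies (b and (e implies (f or c))))): α-rule — add c, not ((a implies (not e and (a implies f))) implies (b and (e implies (f or c)))).
not ((a implies (not e and (a implies f))) implies (b and (e implies (f or c)))): α-rule — add (a implies (not e and (a implies f))), not (b and (e implies (f or c))).
(a implies (not e and (a implies f))): β-rule — branch into not a  //  (not e and (a implies f)).
  branch 1 (add not a):
    not (b and (e implies (f or c))): β-rule — branch into not b  //  not (e implies (f or c)).
      branch 1.1 (add not b):
        ○ open, literals {a=F, b=F, c=T}.
      branch 1.2 (add not (e implies (f or c))):
        not (e implies (f or c)): α-rule — add e, not (f or c).
        not (f or c): α-rule — add not f, not c.
        × closes — contains both c and not c.
  branch 2 (add (not e and (a implies f))):
    (not e and (a implies f)): α-rule — add not e, (a implies f).
    not (b and (e implies (f or c))): β-rule — branch into not b  //  not (e implies (f or c)).
      branch 2.1 (add not b):
        (a implies f): β-rule — branch into not a  //  f.
          branch 2.1.1 (add not a):
            ○ open, literals {a=F, b=F, c=T, e=F}.
          branch 2.1.2 (add f):
            ○ open, literals {b=F, c=T, e=F, f=T}.
      branch 2.2 (add not (e implies (f or c))):
        not (e implies (f or c)): α-rule — add e, not (f or c).
        × closes — contains both e and not e.
2 branches closed, 3 open.
Each open branch fixes some atoms; the unmentioned ones are free. Counting distinct full assignments: branch {a=F, b=F, c=T} (d, e, f) contributes 8 new; branch {a=F, b=F, c=T, e=F} (d, f) contributes 0 new; branch {b=F, c=T, e=F, f=T} (a, d) contributes 2 new. Total: 10.

10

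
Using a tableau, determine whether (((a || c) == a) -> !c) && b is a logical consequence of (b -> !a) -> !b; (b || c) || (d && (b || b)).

No

Initial set: {((b -> !a) -> !b); ((b || c) || (d && (b || b))); !((((a || c) == a) -> !c) && b)}.
((b -> !a) -> !b): β-rule — branch into !(b -> !a)  //  !b.
  branch 1 (add !(b -> !a)):
    !(b -> !a): α-rule — add b, !!a.
    ((b || c) || (d && (b || b))): β-rule — branch into (b || c)  //  (d && (b || b)).
      branch 1.1 (add (b || c)):
        !((((a || c) == a) -> !c) && b): β-rule — branch into !(((a || c) == a) -> !c)  //  !b.
          branch 1.1.1 (add !(((a || c) == a) -> !c)):
            !(((a || c) == a) -> !c): α-rule — add ((a || c) == a), !!c.
            (b || c): β-rule — branch into b  //  c.
              branch 1.1.1.1 (add b):
                ((a || c) == a): β-rule — branch into (a || c), a  //  !(a || c), !a.
                  branch 1.1.1.1.1 (add (a || c), a):
                    (a || c): β-rule — branch into a  //  c.
                      branch 1.1.1.1.1.1 (add a):
                        ○ open, literals {a=true, b=true, c=true}.
                      branch 1.1.1.1.1.2 (add c):
                        ○ open, literals {a=true, b=true, c=true}.
                  branch 1.1.1.1.2 (add !(a || c), !a):
                    × closes — contains both a and !a.
              branch 1.1.1.2 (add c):
                ((a || c) == a): β-rule — branch into (a || c), a  //  !(a || c), !a.
                  branch 1.1.1.2.1 (add (a || c), a):
                    (a || c): β-rule — branch into a  //  c.
                      branch 1.1.1.2.1.1 (add a):
                        ○ open, literals {a=true, b=true, c=true}.
                      branch 1.1.1.2.1.2 (add c):
                        ○ open, literals {a=true, b=true, c=true}.
                  branch 1.1.1.2.2 (add !(a || c), !a):
                    × closes — contains both a and !a.
          branch 1.1.2 (add !b):
            × closes — contains both b and !b.
      branch 1.2 (add (d && (b || b))):
        (d && (b || b)): α-rule — add d, (b || b).
        !((((a || c) == a) -> !c) && b): β-rule — branch into !(((a || c) == a) -> !c)  //  !b.
          branch 1.2.1 (add !(((a || c) == a) -> !c)):
            !(((a || c) == a) -> !c): α-rule — add ((a || c) == a), !!c.
            (b || b): β-rule — branch into b  //  b.
              branch 1.2.1.1 (add b):
                ((a || c) == a): β-rule — branch into (a || c), a  //  !(a || c), !a.
                  branch 1.2.1.1.1 (add (a || c), a):
                    (a || c): β-rule — branch into a  //  c.
                      branch 1.2.1.1.1.1 (add a):
                        ○ open, literals {a=true, b=true, c=true, d=true}.
                      branch 1.2.1.1.1.2 (add c):
                        ○ open, literals {a=true, b=true, c=true, d=true}.
                  branch 1.2.1.1.2 (add !(a || c), !a):
                    × closes — contains both a and !a.
              branch 1.2.1.2 (add b):
                ((a || c) == a): β-rule — branch into (a || c), a  //  !(a || c), !a.
                  branch 1.2.1.2.1 (add (a || c), a):
                    (a || c): β-rule — branch into a  //  c.
                      branch 1.2.1.2.1.1 (add a):
                        ○ open, literals {a=true, b=true, c=true, d=true}.
                      branch 1.2.1.2.1.2 (add c):
                        ○ open, literals {a=true, b=true, c=true, d=true}.
                  branch 1.2.1.2.2 (add !(a || c), !a):
                    × closes — contains both a and !a.
          branch 1.2.2 (add !b):
            × closes — contains both b and !b.
  branch 2 (add !b):
    ((b || c) || (d && (b || b))): β-rule — branch into (b || c)  //  (d && (b || b)).
      branch 2.1 (add (b || c)):
        !((((a || c) == a) -> !c) && b): β-rule — branch into !(((a || c) == a) -> !c)  //  !b.
          branch 2.1.1 (add !(((a || c) == a) -> !c)):
            !(((a || c) == a) -> !c): α-rule — add ((a || c) == a), !!c.
            (b || c): β-rule — branch into b  //  c.
              branch 2.1.1.1 (add b):
                × closes — contains both b and !b.
              branch 2.1.1.2 (add c):
                ((a || c) == a): β-rule — branch into (a || c), a  //  !(a || c), !a.
                  branch 2.1.1.2.1 (add (a || c), a):
                    (a || c): β-rule — branch into a  //  c.
                      branch 2.1.1.2.1.1 (add a):
                        ○ open, literals {a=true, b=false, c=true}.
                      branch 2.1.1.2.1.2 (add c):
                        ○ open, literals {a=true, b=false, c=true}.
                  branch 2.1.1.2.2 (add !(a || c), !a):
                    !(a || c): α-rule — add !a, !c.
                    × closes — contains both c and !c.
          branch 2.1.2 (add !b):
            (b || c): β-rule — branch into b  //  c.
              branch 2.1.2.1 (add b):
                × closes — contains both b and !b.
              branch 2.1.2.2 (add c):
                ○ open, literals {b=false, c=true}.
      branch 2.2 (add (d && (b || b))):
        (d && (b || b)): α-rule — add d, (b || b).
        !((((a || c) == a) -> !c) && b): β-rule — branch into !(((a || c) == a) -> !c)  //  !b.
          branch 2.2.1 (add !(((a || c) == a) -> !c)):
            !(((a || c) == a) -> !c): α-rule — add ((a || c) == a), !!c.
            (b || b): β-rule — branch into b  //  b.
              branch 2.2.1.1 (add b):
                × closes — contains both b and !b.
              branch 2.2.1.2 (add b):
                × closes — contains both b and !b.
          branch 2.2.2 (add !b):
            (b || b): β-rule — branch into b  //  b.
              branch 2.2.2.1 (add b):
                × closes — contains both b and !b.
              branch 2.2.2.2 (add b):
                × closes — contains both b and !b.
13 branches closed, 11 open.
An open branch gives a countermodel: a=true, b=true, c=true (unmentioned atoms arbitrary); the premises hold there but the conclusion fails.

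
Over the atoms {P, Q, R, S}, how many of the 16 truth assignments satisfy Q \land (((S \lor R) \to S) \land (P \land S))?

2

Initial set: {(Q \land (((S \lor R) \to S) \land (P \land S)))}.
(Q \land (((S \lor R) \to S) \land (P \land S))): α-rule — add Q, (((S \lor R) \to S) \land (P \land S)).
(((S \lor R) \to S) \land (P \land S)): α-rule — add ((S \lor R) \to S), (P \land S).
(P \land S): α-rule — add P, S.
((S \lor R) \to S): β-rule — branch into \lnot (S \lor R)  //  S.
  branch 1 (add \lnot (S \lor R)):
    \lnot (S \lor R): α-rule — add \lnot S, \lnot R.
    × closes — contains both S and \lnot S.
  branch 2 (add S):
    ○ open, literals {P=1, Q=1, S=1}.
1 branch closed, 1 open.
Each open branch fixes some atoms; the unmentioned ones are free. Counting distinct full assignments: branch {P=1, Q=1, S=1} (R) contributes 2 new. Total: 2.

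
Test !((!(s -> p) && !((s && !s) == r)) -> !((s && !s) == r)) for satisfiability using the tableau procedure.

Initial set: {!((!(s -> p) && !((s && !s) == r)) -> !((s && !s) == r))}.
!((!(s -> p) && !((s && !s) == r)) -> !((s && !s) == r)): α-rule — add (!(s -> p) && !((s && !s) == r)), !!((s && !s) == r).
(!(s -> p) && !((s && !s) == r)): α-rule — add !(s -> p), !((s && !s) == r).
!(s -> p): α-rule — add s, !p.
!!((s && !s) == r): β-rule — branch into (s && !s), r  //  !(s && !s), !r.
  branch 1 (add (s && !s), r):
    (s && !s): α-rule — add s, !s.
    × closes — contains both s and !s.
  branch 2 (add !(s && !s), !r):
    !((s && !s) == r): β-rule — branch into (s && !s), !r  //  !(s && !s), r.
      branch 2.1 (add (s && !s), !r):
        (s && !s): α-rule — add s, !s.
        × closes — contains both s and !s.
      branch 2.2 (add !(s && !s), r):
        × closes — contains both r and !r.
All 3 branches close.
Every branch closed; the formula is unsatisfiable.

Unsatisfiable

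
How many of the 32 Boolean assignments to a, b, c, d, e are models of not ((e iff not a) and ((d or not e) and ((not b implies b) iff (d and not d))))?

26

Initial set: {T not ((e iff not a) and ((d or not e) and ((not b implies b) iff (d and not d))))}.
T not ((e iff not a) and ((d or not e) and ((not b implies b) iff (d and not d)))): β-rule — branch into F (e iff not a)  //  F ((d or not e) and ((not b implies b) iff (d and not d))).
  branch 1 (add F (e iff not a)):
    F (e iff not a): β-rule — branch into T e, F not a  //  F e, T not a.
      branch 1.1 (add T e, F not a):
        ○ open, literals {a=true, e=true}.
      branch 1.2 (add F e, T not a):
        ○ open, literals {a=false, e=false}.
  branch 2 (add F ((d or not e) and ((not b implies b) iff (d and not d)))):
    F ((d or not e) and ((not b implies b) iff (d and not d))): β-rule — branch into F (d or not e)  //  F ((not b implies b) iff (d and not d)).
      branch 2.1 (add F (d or not e)):
        F (d or not e): α-rule — add F d, F not e.
        ○ open, literals {d=false, e=true}.
      branch 2.2 (add F ((not b implies b) iff (d and not d))):
        F ((not b implies b) iff (d and not d)): β-rule — branch into T (not b implies b), F (d and not d)  //  F (not b implies b), T (d and not d).
          branch 2.2.1 (add T (not b implies b), F (d and not d)):
            T (not b implies b): β-rule — branch into F not b  //  T b.
              branch 2.2.1.1 (add F not b):
                F (d and not d): β-rule — branch into F d  //  F not d.
                  branch 2.2.1.1.1 (add F d):
                    ○ open, literals {b=true, d=false}.
                  branch 2.2.1.1.2 (add F not d):
                    ○ open, literals {b=true, d=true}.
              branch 2.2.1.2 (add T b):
                F (d and not d): β-rule — branch into F d  //  F not d.
                  branch 2.2.1.2.1 (add F d):
                    ○ open, literals {b=true, d=false}.
                  branch 2.2.1.2.2 (add F not d):
                    ○ open, literals {b=true, d=true}.
          branch 2.2.2 (add F (not b implies b), T (d and not d)):
            F (not b implies b): α-rule — add T not b, F b.
            T (d and not d): α-rule — add T d, T not d.
            × closes — contains both d and not d.
1 branch closed, 7 open.
Each open branch fixes some atoms; the unmentioned ones are free. Counting distinct full assignments: branch {a=true, e=true} (b, c, d) contributes 8 new; branch {a=false, e=false} (b, c, d) contributes 8 new; branch {d=false, e=true} (a, b, c) contributes 4 new; branch {b=true, d=false} (a, c, e) contributes 2 new; branch {b=true, d=true} (a, c, e) contributes 4 new; branch {b=true, d=false} (a, c, e) contributes 0 new; branch {b=true, d=true} (a, c, e) contributes 0 new. Total: 26.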